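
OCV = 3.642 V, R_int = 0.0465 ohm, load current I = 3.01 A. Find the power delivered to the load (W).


Step 1: V_terminal = OCV - I*R = 3.642 - 3.01 * 0.0465 = 3.502 V
Step 2: P_out = V_terminal * I = 3.502 * 3.01 = 10.54 W

10.54 W


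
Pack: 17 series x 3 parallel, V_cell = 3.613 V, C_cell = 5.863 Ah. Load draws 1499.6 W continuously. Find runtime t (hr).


Step 1: E_pack = Ns * V_cell * Np * C_cell = 17 * 3.613 * 3 * 5.863 = 1080.3 Wh
Step 2: t = E_pack / P = 1080.3 / 1499.6 = 0.7204 hr

0.7204 hr


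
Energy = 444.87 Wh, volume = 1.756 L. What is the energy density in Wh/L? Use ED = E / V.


Volumetric ED = 444.87 Wh / 1.756 L = 253.3 Wh/L

253.3 Wh/L


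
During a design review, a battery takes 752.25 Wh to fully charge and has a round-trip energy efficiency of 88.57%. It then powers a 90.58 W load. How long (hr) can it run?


Step 1: E_discharge = eta/100 * E_charge = 88.57/100 * 752.25 = 666.27 Wh
Step 2: t = E_discharge / P = 666.27 / 90.58 = 7.356 hr

7.356 hr


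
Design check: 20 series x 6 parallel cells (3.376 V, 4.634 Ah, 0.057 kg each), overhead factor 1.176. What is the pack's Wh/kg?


Step 1: V_pack = 20 * 3.376 = 67.52 V
Step 2: C_pack = 6 * 4.634 = 27.804 Ah
Step 3: E_pack = V_pack * C_pack = 67.52 * 27.804 = 1877.3 Wh
Step 4: m_pack = 20 * 6 * 0.057 * 1.176 = 8.0438 kg
Step 5: ED = E_pack / m_pack = 1877.3 / 8.0438 = 233.4 Wh/kg

233.4 Wh/kg


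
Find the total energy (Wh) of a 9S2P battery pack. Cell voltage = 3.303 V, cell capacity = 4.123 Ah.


V_pack = 9 * 3.303 = 29.727 V
C_pack = 2 * 4.123 = 8.246 Ah
E = V_pack * C_pack = 29.727 * 8.246 = 245.1 Wh

245.1 Wh


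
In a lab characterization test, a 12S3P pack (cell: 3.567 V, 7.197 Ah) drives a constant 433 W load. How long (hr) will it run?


Step 1: E_pack = Ns * V_cell * Np * C_cell = 12 * 3.567 * 3 * 7.197 = 924.18 Wh
Step 2: t = E_pack / P = 924.18 / 433 = 2.134 hr

2.134 hr


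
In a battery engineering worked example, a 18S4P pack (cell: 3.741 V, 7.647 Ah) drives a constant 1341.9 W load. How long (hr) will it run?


Step 1: E_pack = Ns * V_cell * Np * C_cell = 18 * 3.741 * 4 * 7.647 = 2059.7 Wh
Step 2: t = E_pack / P = 2059.7 / 1341.9 = 1.535 hr

1.535 hr


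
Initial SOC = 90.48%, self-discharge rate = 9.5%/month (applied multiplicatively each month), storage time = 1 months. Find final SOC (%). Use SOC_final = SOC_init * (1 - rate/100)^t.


decay = (1 - 9.5/100)^1 = 0.905
SOC_final = 90.48 * 0.905 = 81.88%

81.88%


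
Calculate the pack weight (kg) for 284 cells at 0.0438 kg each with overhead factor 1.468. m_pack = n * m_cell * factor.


m_pack = n * m_cell * overhead = 284 * 0.0438 * 1.468 = 18.26 kg

18.26 kg


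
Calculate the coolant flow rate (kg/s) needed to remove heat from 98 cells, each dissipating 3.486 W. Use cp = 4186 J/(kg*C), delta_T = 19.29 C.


Q_total = 98 * 3.486 = 341.63 W
m_dot = Q_total / (cp * dT) = 341.63 / (4186 * 19.29) = 0.004231 kg/s

0.004231 kg/s


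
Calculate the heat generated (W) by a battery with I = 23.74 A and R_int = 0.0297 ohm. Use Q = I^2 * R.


Q = I^2 * R = 23.74^2 * 0.0297 = 16.74 W

16.74 W


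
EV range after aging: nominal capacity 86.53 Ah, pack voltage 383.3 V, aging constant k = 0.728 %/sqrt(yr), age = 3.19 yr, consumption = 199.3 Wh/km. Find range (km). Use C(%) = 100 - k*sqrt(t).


Step 1: capacity retention = 100 - 0.728 * sqrt(3.19) = 100 - 0.728 * 1.7861 = 98.7%
Step 2: C_now = 86.53 * 98.7/100 = 85.405 Ah
Step 3: E_pack = V * C_now = 383.3 * 85.405 = 32736 Wh
Step 4: range = E_pack / consumption = 32736 / 199.3 = 164.3 km

164.3 km


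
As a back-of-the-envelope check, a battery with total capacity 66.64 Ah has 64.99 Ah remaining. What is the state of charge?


SOC% = 64.99 / 66.64 * 100 = 97.52%

97.52%


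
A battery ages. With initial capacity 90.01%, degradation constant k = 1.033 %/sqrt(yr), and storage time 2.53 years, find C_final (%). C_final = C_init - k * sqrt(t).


sqrt(t) = sqrt(2.53) = 1.5906
C_final = 90.01 - 1.033 * 1.5906 = 88.37%

88.37%


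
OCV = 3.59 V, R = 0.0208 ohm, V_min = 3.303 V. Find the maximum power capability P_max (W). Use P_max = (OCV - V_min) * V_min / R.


P_max = (OCV - V_min) * V_min / R = (3.59 - 3.303) * 3.303 / 0.0208 = 0.287 * 3.303 / 0.0208 = 45.58 W

45.58 W


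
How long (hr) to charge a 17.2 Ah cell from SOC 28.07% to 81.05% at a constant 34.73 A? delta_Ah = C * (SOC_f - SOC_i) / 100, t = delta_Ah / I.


Step 1: dSOC = 81.05% - 28.07% = 52.98%
Step 2: delta_Ah = 17.2 * 52.98 / 100 = 9.1126 Ah
Step 3: t = 9.1126 / 34.73 = 0.2624 hr

0.2624 hr


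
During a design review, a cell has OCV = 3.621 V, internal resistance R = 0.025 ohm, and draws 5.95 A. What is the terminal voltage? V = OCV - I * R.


V = OCV - I*R = 3.621 - 5.95 * 0.025 = 3.472 V

3.472 V


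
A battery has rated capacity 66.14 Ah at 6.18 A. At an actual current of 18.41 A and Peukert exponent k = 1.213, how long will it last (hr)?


Step 1: t_rated = C / I_rated = 66.14 / 6.18 = 10.702 hr
Step 2: ratio = 6.18 / 18.41 = 0.33569
Step 3: ratio^k = 0.33569^1.213 = 0.26605
Step 4: t = t_rated * ratio^k = 10.702 * 0.26605 = 2.847 hr

2.847 hr


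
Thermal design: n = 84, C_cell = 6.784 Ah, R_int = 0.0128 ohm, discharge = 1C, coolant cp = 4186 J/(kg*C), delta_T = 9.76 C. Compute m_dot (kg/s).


Step 1: I = 1 * 6.784 = 6.784 A
Step 2: Q_cell = I^2 * R = 6.784^2 * 0.0128 = 0.58909 W
Step 3: Q_total = 84 * 0.58909 = 49.484 W
Step 4: m_dot = Q_total / (cp * dT) = 49.484 / (4186 * 9.76) = 0.001211 kg/s

0.001211 kg/s


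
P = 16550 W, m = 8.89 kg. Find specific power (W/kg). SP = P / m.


SP = P / m = 16550 / 8.89 = 1862 W/kg

1862 W/kg


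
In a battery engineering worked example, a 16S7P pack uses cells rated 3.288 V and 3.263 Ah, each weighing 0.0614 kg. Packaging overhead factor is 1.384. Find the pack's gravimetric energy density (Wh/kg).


Step 1: V_pack = 16 * 3.288 = 52.608 V
Step 2: C_pack = 7 * 3.263 = 22.841 Ah
Step 3: E_pack = V_pack * C_pack = 52.608 * 22.841 = 1201.6 Wh
Step 4: m_pack = 16 * 7 * 0.0614 * 1.384 = 9.5175 kg
Step 5: ED = E_pack / m_pack = 1201.6 / 9.5175 = 126.3 Wh/kg

126.3 Wh/kg


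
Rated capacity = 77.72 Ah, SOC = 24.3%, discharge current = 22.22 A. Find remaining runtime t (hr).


Step 1: remaining = SOC/100 * C_total = 24.3/100 * 77.72 = 18.886 Ah
Step 2: t = remaining / I = 18.886 / 22.22 = 0.8500 hr

0.8500 hr


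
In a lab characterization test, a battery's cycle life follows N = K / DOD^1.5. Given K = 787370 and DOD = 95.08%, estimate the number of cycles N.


DOD^1.5 = 927.12
N = K / DOD^1.5 = 787370 / 927.12 = 849.3

849.3 cycles


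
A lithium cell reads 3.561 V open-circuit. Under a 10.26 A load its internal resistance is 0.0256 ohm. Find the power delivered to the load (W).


Step 1: V_terminal = OCV - I*R = 3.561 - 10.26 * 0.0256 = 3.2983 V
Step 2: P_out = V_terminal * I = 3.2983 * 10.26 = 33.84 W

33.84 W


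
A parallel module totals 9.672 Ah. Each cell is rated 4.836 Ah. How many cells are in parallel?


n = C_total / C_cell = 9.672 / 4.836 = 2

2


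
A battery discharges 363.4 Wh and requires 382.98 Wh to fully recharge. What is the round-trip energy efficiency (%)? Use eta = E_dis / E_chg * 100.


eta_e = E_dis / E_chg * 100 = 363.4 / 382.98 * 100 = 94.89%

94.89%


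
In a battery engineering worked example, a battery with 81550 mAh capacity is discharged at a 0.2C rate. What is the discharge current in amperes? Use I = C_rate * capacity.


Convert: capacity = 81550 mAh = 81.55 Ah
I = C_rate * capacity = 0.2 * 81.55 = 16.31 A

16.31 A


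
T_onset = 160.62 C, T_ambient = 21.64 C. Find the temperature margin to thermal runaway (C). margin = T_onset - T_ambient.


Safety margin = 160.62 C - 21.64 C = 138.98 C

138.98 C


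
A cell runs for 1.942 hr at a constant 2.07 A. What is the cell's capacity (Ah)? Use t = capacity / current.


C = I * t = 2.07 * 1.942 = 4.020 Ah

4.020 Ah


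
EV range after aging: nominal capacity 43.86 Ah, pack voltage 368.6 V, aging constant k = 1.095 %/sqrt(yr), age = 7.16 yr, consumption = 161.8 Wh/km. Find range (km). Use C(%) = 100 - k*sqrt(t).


Step 1: capacity retention = 100 - 1.095 * sqrt(7.16) = 100 - 1.095 * 2.6758 = 97.07%
Step 2: C_now = 43.86 * 97.07/100 = 42.575 Ah
Step 3: E_pack = V * C_now = 368.6 * 42.575 = 15693 Wh
Step 4: range = E_pack / consumption = 15693 / 161.8 = 96.99 km

96.99 km


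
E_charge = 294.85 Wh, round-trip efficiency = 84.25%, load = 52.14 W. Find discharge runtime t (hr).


Step 1: E_discharge = eta/100 * E_charge = 84.25/100 * 294.85 = 248.41 Wh
Step 2: t = E_discharge / P = 248.41 / 52.14 = 4.764 hr

4.764 hr


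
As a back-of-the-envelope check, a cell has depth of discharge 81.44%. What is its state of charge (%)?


SOC = 100 - DOD = 100 - 81.44 = 18.56%

18.56%


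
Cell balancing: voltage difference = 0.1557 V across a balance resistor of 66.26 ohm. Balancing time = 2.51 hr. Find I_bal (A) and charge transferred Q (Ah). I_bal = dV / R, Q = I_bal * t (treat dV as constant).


I_bal = dV / R = 0.1557 / 66.26 = 0.0023498 A
Q = I_bal * t = 0.0023498 * 2.51 = 0.005898 Ah

I=0.0023498 A, Q=0.005898 Ah


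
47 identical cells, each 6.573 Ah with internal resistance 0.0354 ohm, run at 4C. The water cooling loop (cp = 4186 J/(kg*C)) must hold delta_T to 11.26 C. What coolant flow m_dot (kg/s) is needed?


Step 1: I = 4 * 6.573 = 26.292 A
Step 2: Q_cell = I^2 * R = 26.292^2 * 0.0354 = 24.471 W
Step 3: Q_total = 47 * 24.471 = 1150.1 W
Step 4: m_dot = Q_total / (cp * dT) = 1150.1 / (4186 * 11.26) = 0.02440 kg/s

0.02440 kg/s


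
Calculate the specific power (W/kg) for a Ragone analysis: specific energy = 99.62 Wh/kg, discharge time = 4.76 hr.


P_specific = E / t = 99.62 / 4.76 = 20.93 W/kg

20.93 W/kg


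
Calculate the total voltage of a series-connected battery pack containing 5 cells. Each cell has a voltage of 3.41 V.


With 5 cells in series at 3.41 V each, V_pack = 17.05 V

17.05 V


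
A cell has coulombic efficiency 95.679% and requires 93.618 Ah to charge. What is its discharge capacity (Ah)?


Q_dis = eta/100 * Q_chg = 95.679/100 * 93.618 = 89.57 Ah

89.57 Ah


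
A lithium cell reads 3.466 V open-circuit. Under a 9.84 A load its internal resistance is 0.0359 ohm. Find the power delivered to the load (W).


Step 1: V_terminal = OCV - I*R = 3.466 - 9.84 * 0.0359 = 3.1127 V
Step 2: P_out = V_terminal * I = 3.1127 * 9.84 = 30.63 W

30.63 W


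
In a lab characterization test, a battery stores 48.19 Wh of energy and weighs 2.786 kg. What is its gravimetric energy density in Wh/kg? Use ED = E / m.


ED = E / m = 48.19 / 2.786 = 17.30 Wh/kg

17.30 Wh/kg


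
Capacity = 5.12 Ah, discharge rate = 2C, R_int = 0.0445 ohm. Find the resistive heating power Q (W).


Step 1: I = C_rate * capacity = 2 * 5.12 = 10.24 A
Step 2: Q = I^2 * R = 10.24^2 * 0.0445 = 104.86 * 0.0445 = 4.666 W

4.666 W


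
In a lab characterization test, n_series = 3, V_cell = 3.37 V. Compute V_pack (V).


With 3 cells in series at 3.37 V each, V_pack = 10.11 V

10.11 V


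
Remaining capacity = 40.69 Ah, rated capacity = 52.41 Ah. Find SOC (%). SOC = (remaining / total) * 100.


SOC = (remaining / total) * 100 = (40.69 / 52.41) * 100 = 77.64%

77.64%


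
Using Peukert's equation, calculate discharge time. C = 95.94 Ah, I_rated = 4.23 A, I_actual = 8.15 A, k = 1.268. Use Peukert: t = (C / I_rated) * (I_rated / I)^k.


t_rated = C / I_rated = 95.94 / 4.23 = 22.681 hr
(I_rated/I)^k = (0.51902)^1.268 = 0.43536
t = t_rated * (I_rated/I)^k = 22.681 * 0.43536 = 9.874 hr

9.874 hr


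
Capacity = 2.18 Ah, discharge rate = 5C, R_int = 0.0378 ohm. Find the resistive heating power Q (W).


Step 1: I = C_rate * capacity = 5 * 2.18 = 10.9 A
Step 2: Q = I^2 * R = 10.9^2 * 0.0378 = 118.81 * 0.0378 = 4.491 W

4.491 W


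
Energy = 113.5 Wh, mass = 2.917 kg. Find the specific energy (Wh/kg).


Specific energy = 113.5 Wh / 2.917 kg = 38.91 Wh/kg

38.91 Wh/kg


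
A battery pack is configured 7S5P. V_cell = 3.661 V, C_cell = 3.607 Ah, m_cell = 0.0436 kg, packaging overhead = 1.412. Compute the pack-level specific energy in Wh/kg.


Step 1: V_pack = 7 * 3.661 = 25.627 V
Step 2: C_pack = 5 * 3.607 = 18.035 Ah
Step 3: E_pack = V_pack * C_pack = 25.627 * 18.035 = 462.18 Wh
Step 4: m_pack = 7 * 5 * 0.0436 * 1.412 = 2.1547 kg
Step 5: ED = E_pack / m_pack = 462.18 / 2.1547 = 214.5 Wh/kg

214.5 Wh/kg


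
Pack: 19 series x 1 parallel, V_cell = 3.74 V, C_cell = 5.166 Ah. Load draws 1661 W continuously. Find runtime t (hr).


Step 1: E_pack = Ns * V_cell * Np * C_cell = 19 * 3.74 * 1 * 5.166 = 367.1 Wh
Step 2: t = E_pack / P = 367.1 / 1661 = 0.2210 hr

0.2210 hr


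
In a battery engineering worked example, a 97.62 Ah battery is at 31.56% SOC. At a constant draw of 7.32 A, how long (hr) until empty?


Step 1: remaining = SOC/100 * C_total = 31.56/100 * 97.62 = 30.809 Ah
Step 2: t = remaining / I = 30.809 / 7.32 = 4.209 hr

4.209 hr


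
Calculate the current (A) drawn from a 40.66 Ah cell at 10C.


At 10C: I = 10 * 40.66 Ah = 406.6 A

406.6 A


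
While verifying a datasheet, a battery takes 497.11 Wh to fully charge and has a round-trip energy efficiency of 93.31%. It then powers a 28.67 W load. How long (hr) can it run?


Step 1: E_discharge = eta/100 * E_charge = 93.31/100 * 497.11 = 463.85 Wh
Step 2: t = E_discharge / P = 463.85 / 28.67 = 16.18 hr

16.18 hr


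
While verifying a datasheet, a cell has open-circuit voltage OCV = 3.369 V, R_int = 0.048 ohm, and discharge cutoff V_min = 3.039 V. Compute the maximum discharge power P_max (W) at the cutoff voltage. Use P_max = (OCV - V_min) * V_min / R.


dV = OCV - V_min = 0.33 V (so I_max = dV / R)
P_max = dV * V_min / R = 0.33 * 3.039 / 0.048 = 20.89 W

20.89 W


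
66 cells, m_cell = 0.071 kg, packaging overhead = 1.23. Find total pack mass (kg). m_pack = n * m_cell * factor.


Cell mass sum = 66 * 0.071 = 4.686 kg
With overhead 1.23: m_pack = 4.686 * 1.23 = 5.764 kg

5.764 kg


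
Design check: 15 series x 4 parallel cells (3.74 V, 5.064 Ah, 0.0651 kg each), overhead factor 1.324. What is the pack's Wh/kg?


Step 1: V_pack = 15 * 3.74 = 56.1 V
Step 2: C_pack = 4 * 5.064 = 20.256 Ah
Step 3: E_pack = V_pack * C_pack = 56.1 * 20.256 = 1136.4 Wh
Step 4: m_pack = 15 * 4 * 0.0651 * 1.324 = 5.1715 kg
Step 5: ED = E_pack / m_pack = 1136.4 / 5.1715 = 219.7 Wh/kg

219.7 Wh/kg


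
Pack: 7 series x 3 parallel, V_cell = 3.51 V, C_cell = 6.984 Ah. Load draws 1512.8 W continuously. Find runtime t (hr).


Step 1: E_pack = Ns * V_cell * Np * C_cell = 7 * 3.51 * 3 * 6.984 = 514.79 Wh
Step 2: t = E_pack / P = 514.79 / 1512.8 = 0.3403 hr

0.3403 hr


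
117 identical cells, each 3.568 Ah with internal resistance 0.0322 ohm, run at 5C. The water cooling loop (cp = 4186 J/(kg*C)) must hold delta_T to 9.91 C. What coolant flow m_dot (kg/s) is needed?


Step 1: I = 5 * 3.568 = 17.84 A
Step 2: Q_cell = I^2 * R = 17.84^2 * 0.0322 = 10.248 W
Step 3: Q_total = 117 * 10.248 = 1199 W
Step 4: m_dot = Q_total / (cp * dT) = 1199 / (4186 * 9.91) = 0.02890 kg/s

0.02890 kg/s


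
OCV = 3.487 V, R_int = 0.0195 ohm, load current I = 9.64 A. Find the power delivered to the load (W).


Step 1: V_terminal = OCV - I*R = 3.487 - 9.64 * 0.0195 = 3.299 V
Step 2: P_out = V_terminal * I = 3.299 * 9.64 = 31.80 W

31.80 W


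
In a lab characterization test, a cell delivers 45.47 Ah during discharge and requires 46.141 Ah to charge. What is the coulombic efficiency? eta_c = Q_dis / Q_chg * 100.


Coulombic efficiency = 45.47/46.141 * 100% = 98.55%

98.55%


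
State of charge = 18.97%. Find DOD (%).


Complement of SOC: DOD = 100% - 18.97% = 81.03%

81.03%


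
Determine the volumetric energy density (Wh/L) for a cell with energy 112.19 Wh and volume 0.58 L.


ED = E / V = 112.19 / 0.58 = 193.4 Wh/L

193.4 Wh/L


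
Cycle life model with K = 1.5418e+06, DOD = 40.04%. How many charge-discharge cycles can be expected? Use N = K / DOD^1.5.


Step 1: DOD^1.5 = 40.04^1.5 = 253.36
Step 2: N = 1.5418e+06 / 253.36 = 6085 cycles

6085 cycles


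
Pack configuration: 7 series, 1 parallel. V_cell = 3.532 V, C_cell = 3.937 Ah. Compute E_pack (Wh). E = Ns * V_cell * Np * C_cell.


E = Ns * Vcell * Np * Ccell = 7 * 3.532 * 1 * 3.937 = 97.34 Wh

97.34 Wh


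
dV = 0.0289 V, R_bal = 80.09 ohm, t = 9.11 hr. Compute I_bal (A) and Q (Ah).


First, Ohm's law: I_bal = 0.0289 V / 80.09 ohm = 3.6084e-04 A
Then Q = I * t = 3.6084e-04 A * 9.11 hr = 0.003287 Ah

I=3.6084e-04 A, Q=0.003287 Ah


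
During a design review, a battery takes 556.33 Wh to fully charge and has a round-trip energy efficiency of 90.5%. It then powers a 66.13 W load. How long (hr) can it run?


Step 1: E_discharge = eta/100 * E_charge = 90.5/100 * 556.33 = 503.48 Wh
Step 2: t = E_discharge / P = 503.48 / 66.13 = 7.613 hr

7.613 hr


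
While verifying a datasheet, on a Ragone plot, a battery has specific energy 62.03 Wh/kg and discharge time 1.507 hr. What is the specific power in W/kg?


Specific power = 62.03 Wh/kg / 1.507 hr = 41.16 W/kg

41.16 W/kg


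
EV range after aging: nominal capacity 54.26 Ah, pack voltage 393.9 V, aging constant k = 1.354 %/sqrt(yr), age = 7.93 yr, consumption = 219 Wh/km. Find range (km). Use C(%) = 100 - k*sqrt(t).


Step 1: capacity retention = 100 - 1.354 * sqrt(7.93) = 100 - 1.354 * 2.816 = 96.187%
Step 2: C_now = 54.26 * 96.187/100 = 52.191 Ah
Step 3: E_pack = V * C_now = 393.9 * 52.191 = 20558 Wh
Step 4: range = E_pack / consumption = 20558 / 219 = 93.87 km

93.87 km


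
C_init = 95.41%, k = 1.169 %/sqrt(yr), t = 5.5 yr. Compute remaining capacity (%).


Step 1: sqrt(5.5 yr) = 2.3452
Step 2: drop = 1.169 * 2.3452 = 2.7415
Step 3: C_final = 95.41 - 2.7415 = 92.67%

92.67%


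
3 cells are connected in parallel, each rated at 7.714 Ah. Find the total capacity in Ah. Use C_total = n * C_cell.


Parallel capacities add: 3 * 7.714 Ah = 23.142 Ah

23.142 Ah


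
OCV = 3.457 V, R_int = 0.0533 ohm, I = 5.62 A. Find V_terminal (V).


IR drop = 5.62 * 0.0533 = 0.29955 V
V = 3.457 - 0.29955 = 3.157 V

3.157 V


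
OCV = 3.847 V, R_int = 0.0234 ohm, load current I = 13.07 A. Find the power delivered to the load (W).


Step 1: V_terminal = OCV - I*R = 3.847 - 13.07 * 0.0234 = 3.5412 V
Step 2: P_out = V_terminal * I = 3.5412 * 13.07 = 46.28 W

46.28 W


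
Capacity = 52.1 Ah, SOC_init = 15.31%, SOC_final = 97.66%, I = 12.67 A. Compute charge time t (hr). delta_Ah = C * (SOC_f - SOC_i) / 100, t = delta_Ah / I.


Step 1: dSOC = 97.66% - 15.31% = 82.35%
Step 2: delta_Ah = 52.1 * 82.35 / 100 = 42.904 Ah
Step 3: t = 42.904 / 12.67 = 3.386 hr

3.386 hr


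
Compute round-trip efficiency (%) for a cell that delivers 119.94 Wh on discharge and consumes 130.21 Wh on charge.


eta_e = E_dis / E_chg * 100 = 119.94 / 130.21 * 100 = 92.11%

92.11%


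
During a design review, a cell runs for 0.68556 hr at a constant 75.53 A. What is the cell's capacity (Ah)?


C = I * t = 75.53 * 0.68556 = 51.78 Ah

51.78 Ah


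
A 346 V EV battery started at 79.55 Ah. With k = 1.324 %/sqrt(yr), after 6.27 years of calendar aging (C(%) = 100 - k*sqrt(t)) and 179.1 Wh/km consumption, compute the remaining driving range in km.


Step 1: capacity retention = 100 - 1.324 * sqrt(6.27) = 100 - 1.324 * 2.504 = 96.685%
Step 2: C_now = 79.55 * 96.685/100 = 76.913 Ah
Step 3: E_pack = V * C_now = 346 * 76.913 = 26612 Wh
Step 4: range = E_pack / consumption = 26612 / 179.1 = 148.6 km

148.6 km


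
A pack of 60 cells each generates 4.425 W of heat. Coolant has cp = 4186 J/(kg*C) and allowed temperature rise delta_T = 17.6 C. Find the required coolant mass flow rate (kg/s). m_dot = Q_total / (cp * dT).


Q_total = 60 * 4.425 = 265.5 W
m_dot = Q_total / (cp * dT) = 265.5 / (4186 * 17.6) = 0.003604 kg/s

0.003604 kg/s


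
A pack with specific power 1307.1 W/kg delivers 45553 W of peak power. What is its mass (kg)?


m = P / SP = 45553 / 1307.1 = 34.85 kg

34.85 kg


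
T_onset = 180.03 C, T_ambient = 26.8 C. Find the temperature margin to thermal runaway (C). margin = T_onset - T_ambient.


margin = T_onset - T_ambient = 180.03 - 26.8 = 153.23 C

153.23 C


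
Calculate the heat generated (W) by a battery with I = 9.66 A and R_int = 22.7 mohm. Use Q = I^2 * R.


Convert: R = 22.7 mohm = 0.0227 ohm
Q = I^2 * R = 9.66^2 * 0.0227 = 2.118 W

2.118 W


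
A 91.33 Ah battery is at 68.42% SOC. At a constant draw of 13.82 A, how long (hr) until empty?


Step 1: remaining = SOC/100 * C_total = 68.42/100 * 91.33 = 62.488 Ah
Step 2: t = remaining / I = 62.488 / 13.82 = 4.522 hr

4.522 hr


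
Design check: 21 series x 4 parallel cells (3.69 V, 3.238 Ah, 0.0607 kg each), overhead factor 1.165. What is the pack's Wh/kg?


Step 1: V_pack = 21 * 3.69 = 77.49 V
Step 2: C_pack = 4 * 3.238 = 12.952 Ah
Step 3: E_pack = V_pack * C_pack = 77.49 * 12.952 = 1003.7 Wh
Step 4: m_pack = 21 * 4 * 0.0607 * 1.165 = 5.9401 kg
Step 5: ED = E_pack / m_pack = 1003.7 / 5.9401 = 169.0 Wh/kg

169.0 Wh/kg


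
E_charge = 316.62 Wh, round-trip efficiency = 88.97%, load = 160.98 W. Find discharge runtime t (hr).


Step 1: E_discharge = eta/100 * E_charge = 88.97/100 * 316.62 = 281.7 Wh
Step 2: t = E_discharge / P = 281.7 / 160.98 = 1.750 hr

1.750 hr


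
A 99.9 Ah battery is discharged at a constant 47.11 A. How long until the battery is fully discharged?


t = capacity / current = 99.9 / 47.11 = 2.121 hr

2.121 hr


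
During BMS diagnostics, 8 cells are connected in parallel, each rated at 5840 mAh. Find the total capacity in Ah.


Convert: C_cell = 5840 mAh = 5.84 Ah
C_total = 8 * 5.84 = 46.72 Ah

46.72 Ah


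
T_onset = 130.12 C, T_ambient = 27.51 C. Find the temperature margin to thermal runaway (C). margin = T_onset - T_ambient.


margin = T_onset - T_ambient = 130.12 - 27.51 = 102.61 C

102.61 C


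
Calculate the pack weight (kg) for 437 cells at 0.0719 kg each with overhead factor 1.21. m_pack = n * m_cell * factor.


m_pack = n * m_cell * overhead = 437 * 0.0719 * 1.21 = 38.02 kg

38.02 kg


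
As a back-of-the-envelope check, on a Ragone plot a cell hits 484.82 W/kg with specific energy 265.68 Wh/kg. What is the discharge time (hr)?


t = E / P = 265.68 / 484.82 = 0.5480 hr

0.5480 hr


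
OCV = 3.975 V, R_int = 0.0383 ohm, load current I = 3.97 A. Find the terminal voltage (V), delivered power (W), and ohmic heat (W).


Step 1: V_terminal = OCV - I*R = 3.975 - 3.97 * 0.0383 = 3.8229 V
Step 2: P_out = V_terminal * I = 3.8229 * 3.97 = 15.18 W
Step 3: Q = I^2 * R = 3.97^2 * 0.0383 = 0.6036 W

V=3.8229 V, P=15.18 W, Q=0.6036 W


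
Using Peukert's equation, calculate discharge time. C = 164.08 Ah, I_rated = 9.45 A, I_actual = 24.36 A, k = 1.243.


Step 1: t_rated = C / I_rated = 164.08 / 9.45 = 17.363 hr
Step 2: ratio = 9.45 / 24.36 = 0.38793
Step 3: ratio^k = 0.38793^1.243 = 0.30819
Step 4: t = t_rated * ratio^k = 17.363 * 0.30819 = 5.351 hr

5.351 hr


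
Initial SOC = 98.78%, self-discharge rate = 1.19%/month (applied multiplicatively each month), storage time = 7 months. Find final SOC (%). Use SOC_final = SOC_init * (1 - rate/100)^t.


Monthly retention factor = 1 - 1.19/100 = 0.9881
Over 7 months: factor^7 = 0.91962
SOC_final = 98.78 * 0.91962 = 90.84%

90.84%


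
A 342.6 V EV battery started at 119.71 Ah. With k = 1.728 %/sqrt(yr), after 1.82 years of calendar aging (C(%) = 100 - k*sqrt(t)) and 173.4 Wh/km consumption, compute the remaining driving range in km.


Step 1: capacity retention = 100 - 1.728 * sqrt(1.82) = 100 - 1.728 * 1.3491 = 97.669%
Step 2: C_now = 119.71 * 97.669/100 = 116.92 Ah
Step 3: E_pack = V * C_now = 342.6 * 116.92 = 40057 Wh
Step 4: range = E_pack / consumption = 40057 / 173.4 = 231.0 km

231.0 km


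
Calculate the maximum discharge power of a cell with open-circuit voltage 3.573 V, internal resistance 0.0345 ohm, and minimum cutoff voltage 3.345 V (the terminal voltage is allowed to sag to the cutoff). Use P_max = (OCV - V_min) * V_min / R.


P_max = (OCV - V_min) * V_min / R = (3.573 - 3.345) * 3.345 / 0.0345 = 0.228 * 3.345 / 0.0345 = 22.11 W

22.11 W


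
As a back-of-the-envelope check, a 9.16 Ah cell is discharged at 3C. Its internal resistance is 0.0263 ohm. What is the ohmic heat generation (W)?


Step 1: I = C_rate * capacity = 3 * 9.16 = 27.48 A
Step 2: Q = I^2 * R = 27.48^2 * 0.0263 = 755.15 * 0.0263 = 19.86 W

19.86 W


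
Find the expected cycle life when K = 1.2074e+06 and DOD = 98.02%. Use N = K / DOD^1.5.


Step 1: DOD^1.5 = 98.02^1.5 = 970.45
Step 2: N = 1.2074e+06 / 970.45 = 1244 cycles

1244 cycles


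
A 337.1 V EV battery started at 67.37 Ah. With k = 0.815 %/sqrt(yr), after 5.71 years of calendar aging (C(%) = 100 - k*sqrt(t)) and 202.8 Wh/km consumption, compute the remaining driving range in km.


Step 1: capacity retention = 100 - 0.815 * sqrt(5.71) = 100 - 0.815 * 2.3896 = 98.052%
Step 2: C_now = 67.37 * 98.052/100 = 66.058 Ah
Step 3: E_pack = V * C_now = 337.1 * 66.058 = 22268 Wh
Step 4: range = E_pack / consumption = 22268 / 202.8 = 109.8 km

109.8 km


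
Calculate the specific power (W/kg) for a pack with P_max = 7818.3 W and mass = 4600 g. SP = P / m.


Convert: m = 4600 g = 4.6 kg
Specific power = 7818.3 W / 4.6 kg = 1700 W/kg

1700 W/kg


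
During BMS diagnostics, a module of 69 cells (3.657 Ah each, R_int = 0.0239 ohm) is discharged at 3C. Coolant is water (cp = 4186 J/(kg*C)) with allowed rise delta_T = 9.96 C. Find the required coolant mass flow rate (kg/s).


Step 1: I = 3 * 3.657 = 10.971 A
Step 2: Q_cell = I^2 * R = 10.971^2 * 0.0239 = 2.8767 W
Step 3: Q_total = 69 * 2.8767 = 198.49 W
Step 4: m_dot = Q_total / (cp * dT) = 198.49 / (4186 * 9.96) = 0.004761 kg/s

0.004761 kg/s


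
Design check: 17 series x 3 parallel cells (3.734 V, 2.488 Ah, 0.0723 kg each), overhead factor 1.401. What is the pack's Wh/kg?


Step 1: V_pack = 17 * 3.734 = 63.478 V
Step 2: C_pack = 3 * 2.488 = 7.464 Ah
Step 3: E_pack = V_pack * C_pack = 63.478 * 7.464 = 473.8 Wh
Step 4: m_pack = 17 * 3 * 0.0723 * 1.401 = 5.1659 kg
Step 5: ED = E_pack / m_pack = 473.8 / 5.1659 = 91.72 Wh/kg

91.72 Wh/kg


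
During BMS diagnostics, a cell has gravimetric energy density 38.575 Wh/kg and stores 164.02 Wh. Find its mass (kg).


m = E / ED = 164.02 / 38.575 = 4.252 kg

4.252 kg


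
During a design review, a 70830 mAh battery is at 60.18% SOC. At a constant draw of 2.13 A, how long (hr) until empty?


Convert: C_total = 70830 mAh = 70.83 Ah
Step 1: remaining = SOC/100 * C_total = 60.18/100 * 70.83 = 42.625 Ah
Step 2: t = remaining / I = 42.625 / 2.13 = 20.01 hr

20.01 hr


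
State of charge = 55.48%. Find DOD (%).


DOD = 100 - SOC = 100 - 55.48 = 44.52%

44.52%


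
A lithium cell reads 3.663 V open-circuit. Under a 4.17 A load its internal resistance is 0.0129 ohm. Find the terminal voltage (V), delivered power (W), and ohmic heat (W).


Step 1: V_terminal = OCV - I*R = 3.663 - 4.17 * 0.0129 = 3.6092 V
Step 2: P_out = V_terminal * I = 3.6092 * 4.17 = 15.05 W
Step 3: Q = I^2 * R = 4.17^2 * 0.0129 = 0.2243 W

V=3.6092 V, P=15.05 W, Q=0.2243 W


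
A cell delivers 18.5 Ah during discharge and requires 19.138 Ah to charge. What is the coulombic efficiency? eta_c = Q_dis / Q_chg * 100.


eta_c = Q_dis / Q_chg * 100 = 18.5 / 19.138 * 100 = 96.67%

96.67%


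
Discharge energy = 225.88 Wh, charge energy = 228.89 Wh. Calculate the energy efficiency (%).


eta_e = E_dis / E_chg * 100 = 225.88 / 228.89 * 100 = 98.68%

98.68%


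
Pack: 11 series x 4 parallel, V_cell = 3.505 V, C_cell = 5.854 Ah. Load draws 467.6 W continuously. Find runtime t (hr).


Step 1: E_pack = Ns * V_cell * Np * C_cell = 11 * 3.505 * 4 * 5.854 = 902.8 Wh
Step 2: t = E_pack / P = 902.8 / 467.6 = 1.931 hr

1.931 hr


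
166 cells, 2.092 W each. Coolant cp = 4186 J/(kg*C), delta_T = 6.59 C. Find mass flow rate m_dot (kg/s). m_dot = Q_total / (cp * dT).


Q_total = 166 * 2.092 = 347.27 W
m_dot = Q_total / (cp * dT) = 347.27 / (4186 * 6.59) = 0.01259 kg/s

0.01259 kg/s


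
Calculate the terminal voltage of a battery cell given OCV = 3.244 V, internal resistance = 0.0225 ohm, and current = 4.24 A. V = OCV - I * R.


IR drop = 4.24 * 0.0225 = 0.0954 V
V = 3.244 - 0.0954 = 3.149 V

3.149 V


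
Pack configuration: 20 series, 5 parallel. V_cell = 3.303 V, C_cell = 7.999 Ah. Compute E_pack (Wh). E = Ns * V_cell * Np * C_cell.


V_pack = 20 * 3.303 = 66.06 V
C_pack = 5 * 7.999 = 39.995 Ah
E = V_pack * C_pack = 66.06 * 39.995 = 2642 Wh

2642 Wh


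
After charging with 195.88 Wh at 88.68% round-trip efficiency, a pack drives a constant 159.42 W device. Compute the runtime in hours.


Step 1: E_discharge = eta/100 * E_charge = 88.68/100 * 195.88 = 173.71 Wh
Step 2: t = E_discharge / P = 173.71 / 159.42 = 1.090 hr

1.090 hr


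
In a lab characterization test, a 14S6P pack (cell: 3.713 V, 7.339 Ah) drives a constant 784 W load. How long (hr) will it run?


Step 1: E_pack = Ns * V_cell * Np * C_cell = 14 * 3.713 * 6 * 7.339 = 2289 Wh
Step 2: t = E_pack / P = 2289 / 784 = 2.920 hr

2.920 hr


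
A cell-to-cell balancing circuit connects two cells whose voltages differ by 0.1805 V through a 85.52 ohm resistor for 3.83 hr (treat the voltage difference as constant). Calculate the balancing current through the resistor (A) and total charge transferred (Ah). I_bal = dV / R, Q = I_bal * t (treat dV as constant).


I_bal = dV / R = 0.1805 / 85.52 = 0.0021106 A
Q = I_bal * t = 0.0021106 * 3.83 = 0.008084 Ah

I=0.0021106 A, Q=0.008084 Ah


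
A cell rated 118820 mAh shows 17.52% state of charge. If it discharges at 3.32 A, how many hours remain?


Convert: C_total = 118820 mAh = 118.82 Ah
Step 1: remaining = SOC/100 * C_total = 17.52/100 * 118.82 = 20.817 Ah
Step 2: t = remaining / I = 20.817 / 3.32 = 6.270 hr

6.270 hr


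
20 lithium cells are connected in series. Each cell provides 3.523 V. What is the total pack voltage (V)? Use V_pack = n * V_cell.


V_pack = n * V_cell = 20 * 3.523 = 70.46 V

70.46 V


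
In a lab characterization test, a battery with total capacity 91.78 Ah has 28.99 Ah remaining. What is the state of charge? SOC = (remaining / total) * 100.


SOC = (remaining / total) * 100 = (28.99 / 91.78) * 100 = 31.59%

31.59%


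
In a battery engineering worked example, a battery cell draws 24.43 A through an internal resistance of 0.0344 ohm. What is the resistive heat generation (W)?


I^2 = 596.82
Q = 596.82 * 0.0344 = 20.53 W

20.53 W


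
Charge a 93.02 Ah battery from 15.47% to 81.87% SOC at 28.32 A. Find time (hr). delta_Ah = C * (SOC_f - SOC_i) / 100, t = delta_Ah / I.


delta_Ah = 93.02 * (81.87 - 15.47) / 100 = 61.765 Ah
t = delta_Ah / I = 61.765 / 28.32 = 2.181 hr

2.181 hr


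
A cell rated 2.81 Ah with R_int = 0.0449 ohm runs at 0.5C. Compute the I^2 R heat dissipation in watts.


Step 1: I = C_rate * capacity = 0.5 * 2.81 = 1.405 A
Step 2: Q = I^2 * R = 1.405^2 * 0.0449 = 1.974 * 0.0449 = 0.08863 W

0.08863 W


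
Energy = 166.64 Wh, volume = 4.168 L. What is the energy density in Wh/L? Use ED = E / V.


Volumetric ED = 166.64 Wh / 4.168 L = 39.98 Wh/L

39.98 Wh/L


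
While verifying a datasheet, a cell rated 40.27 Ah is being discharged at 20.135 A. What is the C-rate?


Rearranging: C_rate = 20.135 / 40.27 = 0.5C

0.5C


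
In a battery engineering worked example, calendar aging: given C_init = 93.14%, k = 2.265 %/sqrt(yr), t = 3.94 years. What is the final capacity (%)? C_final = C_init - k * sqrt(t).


Step 1: sqrt(3.94 yr) = 1.9849
Step 2: drop = 2.265 * 1.9849 = 4.4958
Step 3: C_final = 93.14 - 4.4958 = 88.64%

88.64%


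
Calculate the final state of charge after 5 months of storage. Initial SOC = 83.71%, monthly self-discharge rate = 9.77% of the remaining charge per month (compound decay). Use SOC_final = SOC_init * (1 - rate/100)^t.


decay = (1 - 9.77/100)^5 = 0.59807
SOC_final = 83.71 * 0.59807 = 50.06%

50.06%


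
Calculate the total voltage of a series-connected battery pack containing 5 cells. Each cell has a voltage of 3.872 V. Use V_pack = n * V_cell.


V_pack = n * V_cell = 5 * 3.872 = 19.36 V

19.36 V


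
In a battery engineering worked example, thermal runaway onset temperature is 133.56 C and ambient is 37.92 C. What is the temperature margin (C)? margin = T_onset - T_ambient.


margin = T_onset - T_ambient = 133.56 - 37.92 = 95.64 C

95.64 C


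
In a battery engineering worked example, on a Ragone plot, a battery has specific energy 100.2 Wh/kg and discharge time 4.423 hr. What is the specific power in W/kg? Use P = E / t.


Specific power = 100.2 Wh/kg / 4.423 hr = 22.65 W/kg

22.65 W/kg


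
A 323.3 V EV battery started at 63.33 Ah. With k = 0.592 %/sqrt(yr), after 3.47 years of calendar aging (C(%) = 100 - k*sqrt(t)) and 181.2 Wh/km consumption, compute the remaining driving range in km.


Step 1: capacity retention = 100 - 0.592 * sqrt(3.47) = 100 - 0.592 * 1.8628 = 98.897%
Step 2: C_now = 63.33 * 98.897/100 = 62.631 Ah
Step 3: E_pack = V * C_now = 323.3 * 62.631 = 20249 Wh
Step 4: range = E_pack / consumption = 20249 / 181.2 = 111.7 km

111.7 km


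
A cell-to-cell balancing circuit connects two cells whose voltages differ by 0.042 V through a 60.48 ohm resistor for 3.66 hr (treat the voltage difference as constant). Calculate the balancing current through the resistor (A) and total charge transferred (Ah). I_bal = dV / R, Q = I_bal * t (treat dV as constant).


I_bal = dV / R = 0.042 / 60.48 = 6.9444e-04 A
Q = I_bal * t = 6.9444e-04 * 3.66 = 0.002542 Ah

I=6.9444e-04 A, Q=0.002542 Ah


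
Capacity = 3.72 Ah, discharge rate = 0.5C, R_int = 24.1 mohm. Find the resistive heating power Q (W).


Convert: R = 24.1 mohm = 0.0241 ohm
Step 1: I = C_rate * capacity = 0.5 * 3.72 = 1.86 A
Step 2: Q = I^2 * R = 1.86^2 * 0.0241 = 3.4596 * 0.0241 = 0.08338 W

0.08338 W


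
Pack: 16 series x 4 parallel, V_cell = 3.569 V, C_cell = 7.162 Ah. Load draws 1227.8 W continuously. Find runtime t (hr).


Step 1: E_pack = Ns * V_cell * Np * C_cell = 16 * 3.569 * 4 * 7.162 = 1635.9 Wh
Step 2: t = E_pack / P = 1635.9 / 1227.8 = 1.332 hr

1.332 hr


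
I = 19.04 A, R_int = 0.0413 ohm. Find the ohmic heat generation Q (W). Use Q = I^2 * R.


Q = I^2 * R = 19.04^2 * 0.0413 = 14.97 W

14.97 W


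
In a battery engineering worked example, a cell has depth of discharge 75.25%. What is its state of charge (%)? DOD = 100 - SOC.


SOC = 100 - DOD = 100 - 75.25 = 24.75%

24.75%


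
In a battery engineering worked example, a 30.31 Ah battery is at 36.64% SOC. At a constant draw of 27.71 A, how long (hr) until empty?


Step 1: remaining = SOC/100 * C_total = 36.64/100 * 30.31 = 11.106 Ah
Step 2: t = remaining / I = 11.106 / 27.71 = 0.4008 hr

0.4008 hr


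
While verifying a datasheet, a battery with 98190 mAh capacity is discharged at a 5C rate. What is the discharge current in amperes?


Convert: capacity = 98190 mAh = 98.19 Ah
I = C_rate * capacity = 5 * 98.19 = 490.95 A

490.95 A


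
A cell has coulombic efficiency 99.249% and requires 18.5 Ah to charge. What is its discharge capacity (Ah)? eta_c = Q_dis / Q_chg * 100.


Q_dis = eta/100 * Q_chg = 99.249/100 * 18.5 = 18.36 Ah

18.36 Ah


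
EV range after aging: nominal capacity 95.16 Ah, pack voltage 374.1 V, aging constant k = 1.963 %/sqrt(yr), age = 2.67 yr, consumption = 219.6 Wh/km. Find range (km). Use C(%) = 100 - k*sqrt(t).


Step 1: capacity retention = 100 - 1.963 * sqrt(2.67) = 100 - 1.963 * 1.634 = 96.792%
Step 2: C_now = 95.16 * 96.792/100 = 92.107 Ah
Step 3: E_pack = V * C_now = 374.1 * 92.107 = 34457 Wh
Step 4: range = E_pack / consumption = 34457 / 219.6 = 156.9 km

156.9 km


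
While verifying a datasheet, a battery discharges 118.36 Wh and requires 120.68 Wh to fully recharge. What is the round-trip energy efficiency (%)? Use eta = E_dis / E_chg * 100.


Round-trip efficiency = 118.36/120.68 * 100% = 98.08%

98.08%


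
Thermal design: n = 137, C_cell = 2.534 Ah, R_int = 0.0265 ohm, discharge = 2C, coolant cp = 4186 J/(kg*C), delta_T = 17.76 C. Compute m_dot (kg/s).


Step 1: I = 2 * 2.534 = 5.068 A
Step 2: Q_cell = I^2 * R = 5.068^2 * 0.0265 = 0.68064 W
Step 3: Q_total = 137 * 0.68064 = 93.248 W
Step 4: m_dot = Q_total / (cp * dT) = 93.248 / (4186 * 17.76) = 0.001254 kg/s

0.001254 kg/s


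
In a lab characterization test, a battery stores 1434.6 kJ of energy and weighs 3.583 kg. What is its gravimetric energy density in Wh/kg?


Convert: E = 1434.6 kJ = 398.5 Wh
ED = E / m = 398.5 / 3.583 = 111.2 Wh/kg

111.2 Wh/kg


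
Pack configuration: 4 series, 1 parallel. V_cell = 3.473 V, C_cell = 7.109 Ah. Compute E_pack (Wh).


E = Ns * Vcell * Np * Ccell = 4 * 3.473 * 1 * 7.109 = 98.76 Wh

98.76 Wh


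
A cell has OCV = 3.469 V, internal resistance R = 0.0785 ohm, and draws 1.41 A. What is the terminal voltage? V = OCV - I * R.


V = OCV - I*R = 3.469 - 1.41 * 0.0785 = 3.358 V

3.358 V


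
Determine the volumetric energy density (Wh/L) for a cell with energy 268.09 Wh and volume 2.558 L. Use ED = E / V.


Volumetric ED = 268.09 Wh / 2.558 L = 104.8 Wh/L

104.8 Wh/L


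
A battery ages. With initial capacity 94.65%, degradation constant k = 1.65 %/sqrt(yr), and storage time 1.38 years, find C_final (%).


Step 1: sqrt(1.38 yr) = 1.1747
Step 2: drop = 1.65 * 1.1747 = 1.9383
Step 3: C_final = 94.65 - 1.9383 = 92.71%

92.71%


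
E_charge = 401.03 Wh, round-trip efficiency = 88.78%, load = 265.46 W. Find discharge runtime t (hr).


Step 1: E_discharge = eta/100 * E_charge = 88.78/100 * 401.03 = 356.03 Wh
Step 2: t = E_discharge / P = 356.03 / 265.46 = 1.341 hr

1.341 hr


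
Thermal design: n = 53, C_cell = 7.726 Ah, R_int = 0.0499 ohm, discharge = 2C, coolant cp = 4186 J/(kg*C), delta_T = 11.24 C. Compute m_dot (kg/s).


Step 1: I = 2 * 7.726 = 15.452 A
Step 2: Q_cell = I^2 * R = 15.452^2 * 0.0499 = 11.914 W
Step 3: Q_total = 53 * 11.914 = 631.44 W
Step 4: m_dot = Q_total / (cp * dT) = 631.44 / (4186 * 11.24) = 0.01342 kg/s

0.01342 kg/s


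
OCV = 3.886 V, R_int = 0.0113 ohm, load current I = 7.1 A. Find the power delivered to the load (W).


Step 1: V_terminal = OCV - I*R = 3.886 - 7.1 * 0.0113 = 3.8058 V
Step 2: P_out = V_terminal * I = 3.8058 * 7.1 = 27.02 W

27.02 W


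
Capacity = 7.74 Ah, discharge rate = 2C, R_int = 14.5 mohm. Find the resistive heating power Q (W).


Convert: R = 14.5 mohm = 0.0145 ohm
Step 1: I = C_rate * capacity = 2 * 7.74 = 15.48 A
Step 2: Q = I^2 * R = 15.48^2 * 0.0145 = 239.63 * 0.0145 = 3.475 W

3.475 W


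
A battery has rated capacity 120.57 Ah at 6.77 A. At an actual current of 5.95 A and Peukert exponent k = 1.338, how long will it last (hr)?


Step 1: t_rated = C / I_rated = 120.57 / 6.77 = 17.809 hr
Step 2: ratio = 6.77 / 5.95 = 1.1378
Step 3: ratio^k = 1.1378^1.338 = 1.1885
Step 4: t = t_rated * ratio^k = 17.809 * 1.1885 = 21.17 hr

21.17 hr


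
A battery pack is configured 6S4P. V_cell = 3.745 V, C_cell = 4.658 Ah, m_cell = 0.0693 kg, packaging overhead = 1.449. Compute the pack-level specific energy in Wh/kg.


Step 1: V_pack = 6 * 3.745 = 22.47 V
Step 2: C_pack = 4 * 4.658 = 18.632 Ah
Step 3: E_pack = V_pack * C_pack = 22.47 * 18.632 = 418.66 Wh
Step 4: m_pack = 6 * 4 * 0.0693 * 1.449 = 2.41 kg
Step 5: ED = E_pack / m_pack = 418.66 / 2.41 = 173.7 Wh/kg

173.7 Wh/kg


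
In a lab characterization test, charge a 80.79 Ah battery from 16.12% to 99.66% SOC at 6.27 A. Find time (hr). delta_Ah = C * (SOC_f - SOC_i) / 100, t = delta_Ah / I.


Step 1: dSOC = 99.66% - 16.12% = 83.54%
Step 2: delta_Ah = 80.79 * 83.54 / 100 = 67.492 Ah
Step 3: t = 67.492 / 6.27 = 10.76 hr

10.76 hr


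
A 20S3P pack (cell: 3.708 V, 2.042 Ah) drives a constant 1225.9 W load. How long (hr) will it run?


Step 1: E_pack = Ns * V_cell * Np * C_cell = 20 * 3.708 * 3 * 2.042 = 454.3 Wh
Step 2: t = E_pack / P = 454.3 / 1225.9 = 0.3706 hr

0.3706 hr
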